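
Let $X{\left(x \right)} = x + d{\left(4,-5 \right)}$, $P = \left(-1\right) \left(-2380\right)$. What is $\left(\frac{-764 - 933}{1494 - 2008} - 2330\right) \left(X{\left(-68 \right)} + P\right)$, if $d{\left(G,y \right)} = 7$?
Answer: $- \frac{2773345437}{514} \approx -5.3956 \cdot 10^{6}$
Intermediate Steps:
$P = 2380$
$X{\left(x \right)} = 7 + x$ ($X{\left(x \right)} = x + 7 = 7 + x$)
$\left(\frac{-764 - 933}{1494 - 2008} - 2330\right) \left(X{\left(-68 \right)} + P\right) = \left(\frac{-764 - 933}{1494 - 2008} - 2330\right) \left(\left(7 - 68\right) + 2380\right) = \left(- \frac{1697}{-514} - 2330\right) \left(-61 + 2380\right) = \left(\left(-1697\right) \left(- \frac{1}{514}\right) - 2330\right) 2319 = \left(\frac{1697}{514} - 2330\right) 2319 = \left(- \frac{1195923}{514}\right) 2319 = - \frac{2773345437}{514}$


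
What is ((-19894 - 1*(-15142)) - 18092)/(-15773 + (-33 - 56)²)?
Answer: 5711/1963 ≈ 2.9093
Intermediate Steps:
((-19894 - 1*(-15142)) - 18092)/(-15773 + (-33 - 56)²) = ((-19894 + 15142) - 18092)/(-15773 + (-89)²) = (-4752 - 18092)/(-15773 + 7921) = -22844/(-7852) = -22844*(-1/7852) = 5711/1963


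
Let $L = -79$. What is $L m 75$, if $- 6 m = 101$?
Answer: $\frac{199475}{2} \approx 99738.0$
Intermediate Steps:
$m = - \frac{101}{6}$ ($m = \left(- \frac{1}{6}\right) 101 = - \frac{101}{6} \approx -16.833$)
$L m 75 = \left(-79\right) \left(- \frac{101}{6}\right) 75 = \frac{7979}{6} \cdot 75 = \frac{199475}{2}$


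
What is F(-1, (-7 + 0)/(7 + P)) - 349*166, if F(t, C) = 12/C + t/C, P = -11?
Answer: -405494/7 ≈ -57928.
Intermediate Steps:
F(-1, (-7 + 0)/(7 + P)) - 349*166 = (12 - 1)/(((-7 + 0)/(7 - 11))) - 349*166 = 11/(-7/(-4)) - 57934 = 11/(-7*(-1/4)) - 57934 = 11/(7/4) - 57934 = (4/7)*11 - 57934 = 44/7 - 57934 = -405494/7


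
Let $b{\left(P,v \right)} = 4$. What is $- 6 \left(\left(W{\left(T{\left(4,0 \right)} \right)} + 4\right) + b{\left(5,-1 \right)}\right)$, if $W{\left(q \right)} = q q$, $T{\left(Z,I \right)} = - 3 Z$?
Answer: $-912$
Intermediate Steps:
$W{\left(q \right)} = q^{2}$
$- 6 \left(\left(W{\left(T{\left(4,0 \right)} \right)} + 4\right) + b{\left(5,-1 \right)}\right) = - 6 \left(\left(\left(\left(-3\right) 4\right)^{2} + 4\right) + 4\right) = - 6 \left(\left(\left(-12\right)^{2} + 4\right) + 4\right) = - 6 \left(\left(144 + 4\right) + 4\right) = - 6 \left(148 + 4\right) = \left(-6\right) 152 = -912$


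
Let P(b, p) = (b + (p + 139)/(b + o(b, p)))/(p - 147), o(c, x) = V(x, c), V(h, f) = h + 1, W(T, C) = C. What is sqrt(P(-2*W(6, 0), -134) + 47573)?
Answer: 3*sqrt(7383018435198)/37373 ≈ 218.11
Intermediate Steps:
V(h, f) = 1 + h
o(c, x) = 1 + x
P(b, p) = (b + (139 + p)/(1 + b + p))/(-147 + p) (P(b, p) = (b + (p + 139)/(b + (1 + p)))/(p - 147) = (b + (139 + p)/(1 + b + p))/(-147 + p))
sqrt(P(-2*W(6, 0), -134) + 47573) = sqrt((139 - 2*0 - 134 + (-2*0)**2 - 2*0*(-134))/(-147 + (-134)**2 - (-294)*0 - 146*(-134) - 2*0*(-134)) + 47573) = sqrt((139 + 0 - 134 + 0**2 + 0*(-134))/(-147 + 17956 - 147*0 + 19564 + 0*(-134)) + 47573) = sqrt((139 + 0 - 134 + 0 + 0)/(-147 + 17956 + 0 + 19564 + 0) + 47573) = sqrt(5/37373 + 47573) = sqrt(1777945734/37373) = 3*sqrt(7383018435198)/37373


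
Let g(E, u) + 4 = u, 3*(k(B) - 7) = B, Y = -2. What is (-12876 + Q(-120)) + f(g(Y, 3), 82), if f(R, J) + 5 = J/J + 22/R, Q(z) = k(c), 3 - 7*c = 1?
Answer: -270793/21 ≈ -12895.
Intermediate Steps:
c = 2/7 (c = 3/7 - 1/7*1 = 3/7 - 1/7 = 2/7 ≈ 0.28571)
k(B) = 7 + B/3
g(E, u) = -4 + u
Q(z) = 149/21 (Q(z) = 7 + (1/3)*(2/7) = 7 + 2/21 = 149/21)
f(R, J) = -4 + 22/R (f(R, J) = -5 + (J/J + 22/R) = -5 + (1 + 22/R) = -4 + 22/R)
(-12876 + Q(-120)) + f(g(Y, 3), 82) = (-12876 + 149/21) + (-4 + 22/(-4 + 3)) = -270247/21 + (-4 + 22/(-1)) = -270247/21 + (-4 + 22*(-1)) = -270247/21 + (-4 - 22) = -270247/21 - 26 = -270793/21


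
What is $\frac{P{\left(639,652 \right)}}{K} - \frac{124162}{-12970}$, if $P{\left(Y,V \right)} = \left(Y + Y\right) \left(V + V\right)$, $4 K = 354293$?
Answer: $\frac{65224185013}{2297590105} \approx 28.388$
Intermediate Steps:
$K = \frac{354293}{4}$ ($K = \frac{1}{4} \cdot 354293 = \frac{354293}{4} \approx 88573.0$)
$P{\left(Y,V \right)} = 4 V Y$ ($P{\left(Y,V \right)} = 2 Y 2 V = 4 V Y$)
$\frac{P{\left(639,652 \right)}}{K} - \frac{124162}{-12970} = \frac{4 \cdot 652 \cdot 639}{\frac{354293}{4}} - \frac{124162}{-12970} = 1666512 \cdot \frac{4}{354293} - - \frac{62081}{6485} = \frac{6666048}{354293} + \frac{62081}{6485} = \frac{65224185013}{2297590105}$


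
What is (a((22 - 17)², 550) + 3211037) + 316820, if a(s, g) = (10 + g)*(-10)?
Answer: 3522257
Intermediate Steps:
a(s, g) = -100 - 10*g
(a((22 - 17)², 550) + 3211037) + 316820 = ((-100 - 10*550) + 3211037) + 316820 = ((-100 - 5500) + 3211037) + 316820 = (-5600 + 3211037) + 316820 = 3205437 + 316820 = 3522257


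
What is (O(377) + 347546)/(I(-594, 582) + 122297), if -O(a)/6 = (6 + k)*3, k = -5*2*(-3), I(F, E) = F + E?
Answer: 346898/122285 ≈ 2.8368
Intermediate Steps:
I(F, E) = E + F
k = 30 (k = -10*(-3) = 30)
O(a) = -648 (O(a) = -6*(6 + 30)*3 = -216*3 = -6*108 = -648)
(O(377) + 347546)/(I(-594, 582) + 122297) = (-648 + 347546)/((582 - 594) + 122297) = 346898/(-12 + 122297) = 346898/122285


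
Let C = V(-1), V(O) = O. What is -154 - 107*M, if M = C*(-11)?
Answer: -1331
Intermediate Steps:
C = -1
M = 11 (M = -1*(-11) = 11)
-154 - 107*M = -154 - 107*11 = -154 - 1177 = -1331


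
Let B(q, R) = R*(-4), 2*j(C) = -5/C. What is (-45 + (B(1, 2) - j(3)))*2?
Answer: -313/3 ≈ -104.33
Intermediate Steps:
j(C) = -5/(2*C) (j(C) = (-5/C)/2 = -5/(2*C))
B(q, R) = -4*R
(-45 + (B(1, 2) - j(3)))*2 = (-45 + (-4*2 - (-5)/(2*3)))*2 = (-45 + (-8 - (-5)/(2*3)))*2 = (-45 + (-8 - 1*(-⅚)))*2 = (-45 + (-8 + ⅚))*2 = (-45 - 43/6)*2 = -313/6*2 = -313/3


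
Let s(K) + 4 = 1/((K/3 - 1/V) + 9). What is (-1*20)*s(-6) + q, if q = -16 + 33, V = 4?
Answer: 2539/27 ≈ 94.037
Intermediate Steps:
s(K) = -4 + 1/(35/4 + K/3) (s(K) = -4 + 1/((K/3 - 1/4) + 9) = -4 + 1/((K*(⅓) - 1*¼) + 9) = -4 + 1/((K/3 - ¼) + 9) = -4 + 1/((-¼ + K/3) + 9) = -4 + 1/(35/4 + K/3))
q = 17
(-1*20)*s(-6) + q = (-1*20)*(8*(-51 - 2*(-6))/(105 + 4*(-6))) + 17 = -160*(-51 + 12)/(105 - 24) + 17 = -160*(-39)/81 + 17 = -20*(-104/27) + 17 = 2080/27 + 17 = 2539/27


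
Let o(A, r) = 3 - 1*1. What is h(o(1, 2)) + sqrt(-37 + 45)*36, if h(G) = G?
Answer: 2 + 72*sqrt(2) ≈ 103.82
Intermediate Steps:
o(A, r) = 2 (o(A, r) = 3 - 1 = 2)
h(o(1, 2)) + sqrt(-37 + 45)*36 = 2 + sqrt(-37 + 45)*36 = 2 + sqrt(8)*36 = 2 + (2*sqrt(2))*36 = 2 + 72*sqrt(2)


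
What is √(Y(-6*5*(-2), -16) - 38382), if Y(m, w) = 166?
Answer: 2*I*√9554 ≈ 195.49*I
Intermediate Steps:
√(Y(-6*5*(-2), -16) - 38382) = √(166 - 38382) = √(-38216) = 2*I*√9554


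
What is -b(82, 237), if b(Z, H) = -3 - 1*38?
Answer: 41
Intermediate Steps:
b(Z, H) = -41 (b(Z, H) = -3 - 38 = -41)
-b(82, 237) = -1*(-41) = 41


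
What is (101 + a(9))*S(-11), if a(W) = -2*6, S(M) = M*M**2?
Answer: -118459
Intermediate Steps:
S(M) = M**3
a(W) = -12
(101 + a(9))*S(-11) = (101 - 12)*(-11)**3 = 89*(-1331) = -118459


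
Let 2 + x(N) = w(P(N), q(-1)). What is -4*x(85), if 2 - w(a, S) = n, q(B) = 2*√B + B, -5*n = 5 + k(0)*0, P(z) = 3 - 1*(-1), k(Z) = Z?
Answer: -4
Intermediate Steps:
P(z) = 4 (P(z) = 3 + 1 = 4)
n = -1 (n = -(5 + 0*0)/5 = -(5 + 0)/5 = -⅕*5 = -1)
q(B) = B + 2*√B
w(a, S) = 3 (w(a, S) = 2 - 1*(-1) = 2 + 1 = 3)
x(N) = 1 (x(N) = -2 + 3 = 1)
-4*x(85) = -4*1 = -4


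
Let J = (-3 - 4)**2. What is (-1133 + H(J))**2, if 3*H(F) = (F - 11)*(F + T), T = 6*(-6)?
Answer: 8439025/9 ≈ 9.3767e+5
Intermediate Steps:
T = -36
J = 49 (J = (-7)**2 = 49)
H(F) = (-36 + F)*(-11 + F)/3 (H(F) = ((F - 11)*(F - 36))/3 = ((-11 + F)*(-36 + F))/3 = ((-36 + F)*(-11 + F))/3 = (-36 + F)*(-11 + F)/3)
(-1133 + H(J))**2 = (-1133 + (132 - 47/3*49 + (1/3)*49**2))**2 = (-1133 + (132 - 2303/3 + (1/3)*2401))**2 = (-1133 + (132 - 2303/3 + 2401/3))**2 = (-1133 + 494/3)**2 = (-2905/3)**2 = 8439025/9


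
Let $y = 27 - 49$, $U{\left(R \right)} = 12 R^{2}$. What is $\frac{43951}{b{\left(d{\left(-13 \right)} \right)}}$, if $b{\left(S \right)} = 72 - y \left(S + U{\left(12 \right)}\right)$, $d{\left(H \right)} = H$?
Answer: $\frac{43951}{37802} \approx 1.1627$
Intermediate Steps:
$y = -22$ ($y = 27 - 49 = -22$)
$b{\left(S \right)} = 38088 + 22 S$ ($b{\left(S \right)} = 72 - - 22 \left(S + 12 \cdot 12^{2}\right) = 72 - - 22 \left(S + 12 \cdot 144\right) = 72 - - 22 \left(S + 1728\right) = 72 - - 22 \left(1728 + S\right) = 72 - \left(-38016 - 22 S\right) = 72 + \left(38016 + 22 S\right) = 38088 + 22 S$)
$\frac{43951}{b{\left(d{\left(-13 \right)} \right)}} = \frac{43951}{38088 + 22 \left(-13\right)} = \frac{43951}{38088 - 286} = \frac{43951}{37802}$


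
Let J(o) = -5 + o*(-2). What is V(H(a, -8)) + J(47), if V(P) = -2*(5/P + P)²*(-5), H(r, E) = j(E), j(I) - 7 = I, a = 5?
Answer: 261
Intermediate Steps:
J(o) = -5 - 2*o
j(I) = 7 + I
H(r, E) = 7 + E
V(P) = 10*(P + 5/P)² (V(P) = -2*(P + 5/P)²*(-5) = 10*(P + 5/P)²)
V(H(a, -8)) + J(47) = 10*(5 + (7 - 8)²)²/(7 - 8)² + (-5 - 2*47) = 10*(5 + (-1)²)²/(-1)² + (-5 - 94) = 10*1*(5 + 1)² - 99 = 10*1*6² - 99 = 10*1*36 - 99 = 360 - 99 = 261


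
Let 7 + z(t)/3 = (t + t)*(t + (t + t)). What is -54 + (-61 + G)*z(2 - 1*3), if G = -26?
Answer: 207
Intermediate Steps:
z(t) = -21 + 18*t**2 (z(t) = -21 + 3*((t + t)*(t + (t + t))) = -21 + 3*((2*t)*(t + 2*t)) = -21 + 3*((2*t)*(3*t)) = -21 + 3*(6*t**2) = -21 + 18*t**2)
-54 + (-61 + G)*z(2 - 1*3) = -54 + (-61 - 26)*(-21 + 18*(2 - 1*3)**2) = -54 - 87*(-21 + 18*(2 - 3)**2) = -54 - 87*(-21 + 18*(-1)**2) = -54 - 87*(-21 + 18*1) = -54 - 87*(-21 + 18) = -54 - 87*(-3) = -54 + 261 = 207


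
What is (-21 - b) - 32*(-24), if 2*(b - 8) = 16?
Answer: 731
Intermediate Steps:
b = 16 (b = 8 + (½)*16 = 8 + 8 = 16)
(-21 - b) - 32*(-24) = (-21 - 1*16) - 32*(-24) = (-21 - 16) + 768 = -37 + 768 = 731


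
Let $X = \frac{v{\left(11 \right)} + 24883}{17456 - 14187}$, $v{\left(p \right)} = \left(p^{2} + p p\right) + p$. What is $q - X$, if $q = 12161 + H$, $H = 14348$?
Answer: $\frac{86632785}{3269} \approx 26501.0$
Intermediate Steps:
$v{\left(p \right)} = p + 2 p^{2}$ ($v{\left(p \right)} = \left(p^{2} + p^{2}\right) + p = 2 p^{2} + p = p + 2 p^{2}$)
$X = \frac{25136}{3269}$ ($X = \frac{11 \left(1 + 2 \cdot 11\right) + 24883}{17456 - 14187} = \frac{11 \left(1 + 22\right) + 24883}{3269} = \left(11 \cdot 23 + 24883\right) \frac{1}{3269} = \left(253 + 24883\right) \frac{1}{3269} = 25136 \cdot \frac{1}{3269} = \frac{25136}{3269} \approx 7.6892$)
$q = 26509$ ($q = 12161 + 14348 = 26509$)
$q - X = 26509 - \frac{25136}{3269} = \frac{86632785}{3269}$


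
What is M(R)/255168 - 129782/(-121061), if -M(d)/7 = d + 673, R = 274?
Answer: 32313700007/30890893248 ≈ 1.0461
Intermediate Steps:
M(d) = -4711 - 7*d (M(d) = -7*(d + 673) = -7*(673 + d) = -4711 - 7*d)
M(R)/255168 - 129782/(-121061) = (-4711 - 7*274)/255168 - 129782/(-121061) = (-4711 - 1918)*(1/255168) - 129782*(-1/121061) = -6629*1/255168 + 129782/121061 = -6629/255168 + 129782/121061 = 32313700007/30890893248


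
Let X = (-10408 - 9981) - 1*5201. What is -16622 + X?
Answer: -42212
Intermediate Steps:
X = -25590 (X = -20389 - 5201 = -25590)
-16622 + X = -16622 - 25590 = -42212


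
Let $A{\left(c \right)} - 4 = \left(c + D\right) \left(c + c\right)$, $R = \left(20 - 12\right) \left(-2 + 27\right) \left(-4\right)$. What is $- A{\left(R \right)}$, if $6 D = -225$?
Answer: $-1340004$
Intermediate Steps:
$D = - \frac{75}{2}$ ($D = \frac{1}{6} \left(-225\right) = - \frac{75}{2} \approx -37.5$)
$R = -800$ ($R = 8 \cdot 25 \left(-4\right) = 200 \left(-4\right) = -800$)
$A{\left(c \right)} = 4 + 2 c \left(- \frac{75}{2} + c\right)$ ($A{\left(c \right)} = 4 + \left(c - \frac{75}{2}\right) \left(c + c\right) = 4 + \left(- \frac{75}{2} + c\right) 2 c = 4 + 2 c \left(- \frac{75}{2} + c\right)$)
$- A{\left(R \right)} = - (4 - -60000 + 2 \left(-800\right)^{2}) = - (4 + 60000 + 2 \cdot 640000) = - (4 + 60000 + 1280000) = \left(-1\right) 1340004 = -1340004$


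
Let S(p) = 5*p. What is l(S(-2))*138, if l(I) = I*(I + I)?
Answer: 27600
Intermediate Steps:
l(I) = 2*I² (l(I) = I*(2*I) = 2*I²)
l(S(-2))*138 = (2*(5*(-2))²)*138 = (2*(-10)²)*138 = (2*100)*138 = 200*138 = 27600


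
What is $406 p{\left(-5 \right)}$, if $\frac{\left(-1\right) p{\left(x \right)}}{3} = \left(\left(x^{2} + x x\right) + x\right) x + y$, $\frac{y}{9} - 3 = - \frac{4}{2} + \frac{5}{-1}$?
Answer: $317898$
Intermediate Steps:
$y = -36$ ($y = 27 + 9 \left(- \frac{4}{2} + \frac{5}{-1}\right) = 27 + 9 \left(\left(-4\right) \frac{1}{2} + 5 \left(-1\right)\right) = 27 + 9 \left(-2 - 5\right) = 27 + 9 \left(-7\right) = 27 - 63 = -36$)
$p{\left(x \right)} = 108 - 3 x \left(x + 2 x^{2}\right)$ ($p{\left(x \right)} = - 3 \left(\left(\left(x^{2} + x x\right) + x\right) x - 36\right) = - 3 \left(\left(\left(x^{2} + x^{2}\right) + x\right) x - 36\right) = - 3 \left(\left(2 x^{2} + x\right) x - 36\right) = - 3 \left(\left(x + 2 x^{2}\right) x - 36\right) = - 3 \left(x \left(x + 2 x^{2}\right) - 36\right) = - 3 \left(-36 + x \left(x + 2 x^{2}\right)\right) = 108 - 3 x \left(x + 2 x^{2}\right)$)
$406 p{\left(-5 \right)} = 406 \left(108 - 6 \left(-5\right)^{3} - 3 \left(-5\right)^{2}\right) = 406 \left(108 - -750 - 75\right) = 406 \left(108 + 750 - 75\right) = 406 \cdot 783 = 317898$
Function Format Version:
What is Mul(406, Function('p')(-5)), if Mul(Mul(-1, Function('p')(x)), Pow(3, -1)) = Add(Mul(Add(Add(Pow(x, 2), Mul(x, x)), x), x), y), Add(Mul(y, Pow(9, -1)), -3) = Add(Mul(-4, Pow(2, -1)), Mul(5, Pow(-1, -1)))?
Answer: 317898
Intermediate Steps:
y = -36 (y = Add(27, Mul(9, Add(Mul(-4, Pow(2, -1)), Mul(5, Pow(-1, -1))))) = Add(27, Mul(9, Add(Mul(-4, Rational(1, 2)), Mul(5, -1)))) = Add(27, Mul(9, Add(-2, -5))) = Add(27, Mul(9, -7)) = Add(27, -63) = -36)
Function('p')(x) = Add(108, Mul(-3, x, Add(x, Mul(2, Pow(x, 2))))) (Function('p')(x) = Mul(-3, Add(Mul(Add(Add(Pow(x, 2), Mul(x, x)), x), x), -36)) = Mul(-3, Add(Mul(Add(Add(Pow(x, 2), Pow(x, 2)), x), x), -36)) = Mul(-3, Add(Mul(Add(Mul(2, Pow(x, 2)), x), x), -36)) = Mul(-3, Add(Mul(Add(x, Mul(2, Pow(x, 2))), x), -36)) = Mul(-3, Add(Mul(x, Add(x, Mul(2, Pow(x, 2)))), -36)) = Mul(-3, Add(-36, Mul(x, Add(x, Mul(2, Pow(x, 2)))))) = Add(108, Mul(-3, x, Add(x, Mul(2, Pow(x, 2))))))
Mul(406, Function('p')(-5)) = Mul(406, Add(108, Mul(-6, Pow(-5, 3)), Mul(-3, Pow(-5, 2)))) = Mul(406, Add(108, Mul(-6, -125), Mul(-3, 25))) = Mul(406, Add(108, 750, -75)) = Mul(406, 783) = 317898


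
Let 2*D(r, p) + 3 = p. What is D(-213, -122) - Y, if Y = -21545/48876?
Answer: -3033205/48876 ≈ -62.059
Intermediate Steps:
D(r, p) = -3/2 + p/2
Y = -21545/48876 (Y = -21545*1/48876 = -21545/48876 ≈ -0.44081)
D(-213, -122) - Y = (-3/2 + (½)*(-122)) - 1*(-21545/48876) = (-3/2 - 61) + 21545/48876 = -125/2 + 21545/48876 = -3033205/48876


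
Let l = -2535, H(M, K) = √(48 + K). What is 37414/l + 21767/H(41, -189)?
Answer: -2878/195 - 21767*I*√141/141 ≈ -14.759 - 1833.1*I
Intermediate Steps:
37414/l + 21767/H(41, -189) = 37414/(-2535) + 21767/(√(48 - 189)) = 37414*(-1/2535) + 21767/(√(-141)) = -2878/195 + 21767/((I*√141)) = -2878/195 + 21767*(-I*√141/141) = -2878/195 - 21767*I*√141/141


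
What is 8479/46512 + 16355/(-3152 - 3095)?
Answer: -707735447/290560464 ≈ -2.4358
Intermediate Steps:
8479/46512 + 16355/(-3152 - 3095) = 8479*(1/46512) + 16355/(-6247) = 8479/46512 + 16355*(-1/6247) = 8479/46512 - 16355/6247 = -707735447/290560464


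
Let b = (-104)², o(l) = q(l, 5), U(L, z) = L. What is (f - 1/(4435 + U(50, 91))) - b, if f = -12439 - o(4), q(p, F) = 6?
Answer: -104325586/4485 ≈ -23261.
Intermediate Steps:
o(l) = 6
b = 10816
f = -12445 (f = -12439 - 1*6 = -12439 - 6 = -12445)
(f - 1/(4435 + U(50, 91))) - b = (-12445 - 1/(4435 + 50)) - 1*10816 = (-12445 - 1/4485) - 10816 = -55815826/4485 - 10816 = -104325586/4485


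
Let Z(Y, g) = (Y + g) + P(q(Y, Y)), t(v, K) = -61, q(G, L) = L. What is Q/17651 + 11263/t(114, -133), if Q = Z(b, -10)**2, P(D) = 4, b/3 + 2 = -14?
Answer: -198625337/1076711 ≈ -184.47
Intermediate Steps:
b = -48 (b = -6 + 3*(-14) = -6 - 42 = -48)
Z(Y, g) = 4 + Y + g (Z(Y, g) = (Y + g) + 4 = 4 + Y + g)
Q = 2916 (Q = (4 - 48 - 10)**2 = (-54)**2 = 2916)
Q/17651 + 11263/t(114, -133) = 2916/17651 + 11263/(-61) = 2916*(1/17651) + 11263*(-1/61) = 2916/17651 - 11263/61 = -198625337/1076711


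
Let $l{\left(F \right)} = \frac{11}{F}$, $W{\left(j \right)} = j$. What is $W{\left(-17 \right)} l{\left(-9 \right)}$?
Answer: $\frac{187}{9} \approx 20.778$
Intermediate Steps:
$W{\left(-17 \right)} l{\left(-9 \right)} = - 17 \frac{11}{-9} = - 17 \cdot 11 \left(- \frac{1}{9}\right) = \left(-17\right) \left(- \frac{11}{9}\right) = \frac{187}{9}$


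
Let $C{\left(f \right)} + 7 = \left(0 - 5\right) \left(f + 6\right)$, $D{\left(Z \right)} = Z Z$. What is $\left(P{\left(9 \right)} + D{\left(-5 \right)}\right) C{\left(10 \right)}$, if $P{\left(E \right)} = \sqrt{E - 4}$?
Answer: $-2175 - 87 \sqrt{5} \approx -2369.5$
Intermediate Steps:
$D{\left(Z \right)} = Z^{2}$
$C{\left(f \right)} = -37 - 5 f$ ($C{\left(f \right)} = -7 + \left(0 - 5\right) \left(f + 6\right) = -7 - 5 \left(6 + f\right) = -7 - \left(30 + 5 f\right) = -37 - 5 f$)
$P{\left(E \right)} = \sqrt{-4 + E}$
$\left(P{\left(9 \right)} + D{\left(-5 \right)}\right) C{\left(10 \right)} = \left(\sqrt{-4 + 9} + \left(-5\right)^{2}\right) \left(-37 - 50\right) = \left(\sqrt{5} + 25\right) \left(-37 - 50\right) = \left(25 + \sqrt{5}\right) \left(-87\right) = -2175 - 87 \sqrt{5}$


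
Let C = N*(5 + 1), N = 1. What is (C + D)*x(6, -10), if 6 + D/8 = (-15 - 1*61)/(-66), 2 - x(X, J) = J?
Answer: -4328/11 ≈ -393.45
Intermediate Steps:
x(X, J) = 2 - J
D = -1280/33 (D = -48 + 8*((-15 - 1*61)/(-66)) = -48 + 8*((-15 - 61)*(-1/66)) = -48 + 8*(-76*(-1/66)) = -48 + 8*(38/33) = -48 + 304/33 = -1280/33 ≈ -38.788)
C = 6 (C = 1*(5 + 1) = 1*6 = 6)
(C + D)*x(6, -10) = (6 - 1280/33)*(2 - 1*(-10)) = -1082*(2 + 10)/33 = -1082/33*12 = -4328/11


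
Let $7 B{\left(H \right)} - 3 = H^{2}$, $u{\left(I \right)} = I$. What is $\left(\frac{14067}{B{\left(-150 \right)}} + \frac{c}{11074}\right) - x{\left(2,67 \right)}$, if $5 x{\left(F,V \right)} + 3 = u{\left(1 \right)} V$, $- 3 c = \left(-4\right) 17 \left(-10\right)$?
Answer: $- \frac{5260980539}{622995555} \approx -8.4447$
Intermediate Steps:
$B{\left(H \right)} = \frac{3}{7} + \frac{H^{2}}{7}$
$c = - \frac{680}{3}$ ($c = - \frac{\left(-4\right) 17 \left(-10\right)}{3} = - \frac{\left(-68\right) \left(-10\right)}{3} = \left(- \frac{1}{3}\right) 680 = - \frac{680}{3} \approx -226.67$)
$x{\left(F,V \right)} = - \frac{3}{5} + \frac{V}{5}$ ($x{\left(F,V \right)} = - \frac{3}{5} + \frac{1 V}{5} = - \frac{3}{5} + \frac{V}{5}$)
$\left(\frac{14067}{B{\left(-150 \right)}} + \frac{c}{11074}\right) - x{\left(2,67 \right)} = \left(\frac{14067}{\frac{3}{7} + \frac{\left(-150\right)^{2}}{7}} - \frac{680}{3 \cdot 11074}\right) - \left(- \frac{3}{5} + \frac{1}{5} \cdot 67\right) = \left(\frac{14067}{\frac{3}{7} + \frac{1}{7} \cdot 22500} - \frac{340}{16611}\right) - \left(- \frac{3}{5} + \frac{67}{5}\right) = \left(\frac{14067}{\frac{3}{7} + \frac{22500}{7}} - \frac{340}{16611}\right) - \frac{64}{5} = \left(\frac{14067}{\frac{22503}{7}} - \frac{340}{16611}\right) - \frac{64}{5} = \left(14067 \cdot \frac{7}{22503} - \frac{340}{16611}\right) - \frac{64}{5} = \left(\frac{32823}{7501} - \frac{340}{16611}\right) - \frac{64}{5} = \frac{542672513}{124599111} - \frac{64}{5} = - \frac{5260980539}{622995555}$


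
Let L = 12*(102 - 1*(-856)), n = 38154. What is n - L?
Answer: 26658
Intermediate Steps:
L = 11496 (L = 12*(102 + 856) = 12*958 = 11496)
n - L = 38154 - 1*11496 = 38154 - 11496 = 26658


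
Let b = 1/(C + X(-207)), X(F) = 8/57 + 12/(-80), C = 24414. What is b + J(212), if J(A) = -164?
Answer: -4564438496/27831949 ≈ -164.00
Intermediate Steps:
X(F) = -11/1140 (X(F) = 8*(1/57) + 12*(-1/80) = 8/57 - 3/20 = -11/1140)
b = 1140/27831949 (b = 1/(24414 - 11/1140) = 1/(27831949/1140) = 1140/27831949 ≈ 4.0960e-5)
b + J(212) = 1140/27831949 - 164 = -4564438496/27831949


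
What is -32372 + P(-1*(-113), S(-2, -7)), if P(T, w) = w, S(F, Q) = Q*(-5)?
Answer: -32337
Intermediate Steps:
S(F, Q) = -5*Q
-32372 + P(-1*(-113), S(-2, -7)) = -32372 - 5*(-7) = -32372 + 35 = -32337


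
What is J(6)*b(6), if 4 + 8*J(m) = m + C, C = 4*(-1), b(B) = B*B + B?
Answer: -21/2 ≈ -10.500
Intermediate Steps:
b(B) = B + B² (b(B) = B² + B = B + B²)
C = -4
J(m) = -1 + m/8 (J(m) = -½ + (m - 4)/8 = -½ + (-4 + m)/8 = -½ + (-½ + m/8) = -1 + m/8)
J(6)*b(6) = (-1 + (⅛)*6)*(6*(1 + 6)) = (-1 + ¾)*(6*7) = -¼*42 = -21/2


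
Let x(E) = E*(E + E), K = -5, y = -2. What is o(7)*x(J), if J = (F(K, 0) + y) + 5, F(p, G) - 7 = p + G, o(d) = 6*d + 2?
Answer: 2200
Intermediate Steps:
o(d) = 2 + 6*d
F(p, G) = 7 + G + p (F(p, G) = 7 + (p + G) = 7 + (G + p) = 7 + G + p)
J = 5 (J = ((7 + 0 - 5) - 2) + 5 = (2 - 2) + 5 = 0 + 5 = 5)
x(E) = 2*E**2 (x(E) = E*(2*E) = 2*E**2)
o(7)*x(J) = (2 + 6*7)*(2*5**2) = (2 + 42)*(2*25) = 44*50 = 2200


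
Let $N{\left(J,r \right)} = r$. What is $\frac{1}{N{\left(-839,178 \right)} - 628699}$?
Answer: $- \frac{1}{628521} \approx -1.591 \cdot 10^{-6}$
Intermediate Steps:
$\frac{1}{N{\left(-839,178 \right)} - 628699} = \frac{1}{178 - 628699} = \frac{1}{-628521} = - \frac{1}{628521}$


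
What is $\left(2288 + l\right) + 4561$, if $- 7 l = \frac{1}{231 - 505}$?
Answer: $\frac{13136383}{1918} \approx 6849.0$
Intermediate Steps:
$l = \frac{1}{1918}$ ($l = - \frac{1}{7 \left(231 - 505\right)} = - \frac{1}{7 \left(-274\right)} = \left(- \frac{1}{7}\right) \left(- \frac{1}{274}\right) = \frac{1}{1918} \approx 0.00052138$)
$\left(2288 + l\right) + 4561 = \left(2288 + \frac{1}{1918}\right) + 4561 = \frac{4388385}{1918} + 4561 = \frac{13136383}{1918}$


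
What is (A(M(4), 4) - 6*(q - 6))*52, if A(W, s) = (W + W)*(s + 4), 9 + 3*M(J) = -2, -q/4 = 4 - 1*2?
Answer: 3952/3 ≈ 1317.3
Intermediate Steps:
q = -8 (q = -4*(4 - 1*2) = -4*(4 - 2) = -4*2 = -8)
M(J) = -11/3 (M(J) = -3 + (1/3)*(-2) = -3 - 2/3 = -11/3)
A(W, s) = 2*W*(4 + s) (A(W, s) = (2*W)*(4 + s) = 2*W*(4 + s))
(A(M(4), 4) - 6*(q - 6))*52 = (2*(-11/3)*(4 + 4) - 6*(-8 - 6))*52 = (2*(-11/3)*8 - 6*(-14))*52 = (-176/3 + 84)*52 = (76/3)*52 = 3952/3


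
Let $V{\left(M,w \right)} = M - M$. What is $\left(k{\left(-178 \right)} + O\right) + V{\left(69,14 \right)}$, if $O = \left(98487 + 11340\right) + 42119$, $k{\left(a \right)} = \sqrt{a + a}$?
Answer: $151946 + 2 i \sqrt{89} \approx 1.5195 \cdot 10^{5} + 18.868 i$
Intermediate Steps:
$V{\left(M,w \right)} = 0$
$k{\left(a \right)} = \sqrt{2} \sqrt{a}$ ($k{\left(a \right)} = \sqrt{2 a} = \sqrt{2} \sqrt{a}$)
$O = 151946$ ($O = 109827 + 42119 = 151946$)
$\left(k{\left(-178 \right)} + O\right) + V{\left(69,14 \right)} = \left(\sqrt{2} \sqrt{-178} + 151946\right) + 0 = \left(\sqrt{2} i \sqrt{178} + 151946\right) + 0 = \left(2 i \sqrt{89} + 151946\right) + 0 = \left(151946 + 2 i \sqrt{89}\right) + 0 = 151946 + 2 i \sqrt{89}$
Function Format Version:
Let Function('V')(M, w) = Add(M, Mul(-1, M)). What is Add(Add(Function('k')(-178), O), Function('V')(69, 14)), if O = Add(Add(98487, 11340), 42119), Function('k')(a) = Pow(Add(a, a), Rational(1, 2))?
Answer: Add(151946, Mul(2, I, Pow(89, Rational(1, 2)))) ≈ Add(1.5195e+5, Mul(18.868, I))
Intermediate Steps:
Function('V')(M, w) = 0
Function('k')(a) = Mul(Pow(2, Rational(1, 2)), Pow(a, Rational(1, 2))) (Function('k')(a) = Pow(Mul(2, a), Rational(1, 2)) = Mul(Pow(2, Rational(1, 2)), Pow(a, Rational(1, 2))))
O = 151946 (O = Add(109827, 42119) = 151946)
Add(Add(Function('k')(-178), O), Function('V')(69, 14)) = Add(Add(Mul(Pow(2, Rational(1, 2)), Pow(-178, Rational(1, 2))), 151946), 0) = Add(Add(Mul(Pow(2, Rational(1, 2)), Mul(I, Pow(178, Rational(1, 2)))), 151946), 0) = Add(Add(Mul(2, I, Pow(89, Rational(1, 2))), 151946), 0) = Add(Add(151946, Mul(2, I, Pow(89, Rational(1, 2)))), 0) = Add(151946, Mul(2, I, Pow(89, Rational(1, 2))))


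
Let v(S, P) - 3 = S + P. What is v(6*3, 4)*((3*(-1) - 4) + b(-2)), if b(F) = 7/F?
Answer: -525/2 ≈ -262.50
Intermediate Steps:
v(S, P) = 3 + P + S (v(S, P) = 3 + (S + P) = 3 + (P + S) = 3 + P + S)
v(6*3, 4)*((3*(-1) - 4) + b(-2)) = (3 + 4 + 6*3)*((3*(-1) - 4) + 7/(-2)) = (3 + 4 + 18)*((-3 - 4) + 7*(-1/2)) = 25*(-7 - 7/2) = 25*(-21/2) = -525/2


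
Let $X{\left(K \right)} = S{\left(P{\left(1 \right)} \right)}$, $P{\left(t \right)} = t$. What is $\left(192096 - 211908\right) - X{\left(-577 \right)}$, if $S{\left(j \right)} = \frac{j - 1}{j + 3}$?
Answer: $-19812$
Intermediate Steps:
$S{\left(j \right)} = \frac{-1 + j}{3 + j}$
$X{\left(K \right)} = 0$ ($X{\left(K \right)} = \frac{-1 + 1}{3 + 1} = \frac{1}{4} \cdot 0 = 0$)
$\left(192096 - 211908\right) - X{\left(-577 \right)} = \left(192096 - 211908\right) - 0 = -19812 + 0 = -19812$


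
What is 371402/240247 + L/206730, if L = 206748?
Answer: 7025029012/2759236795 ≈ 2.5460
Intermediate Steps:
371402/240247 + L/206730 = 371402/240247 + 206748/206730 = 371402*(1/240247) + 206748*(1/206730) = 371402/240247 + 11486/11485 = 7025029012/2759236795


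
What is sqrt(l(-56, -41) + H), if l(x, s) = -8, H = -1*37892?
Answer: 10*I*sqrt(379) ≈ 194.68*I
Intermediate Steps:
H = -37892
sqrt(l(-56, -41) + H) = sqrt(-8 - 37892) = sqrt(-37900) = 10*I*sqrt(379)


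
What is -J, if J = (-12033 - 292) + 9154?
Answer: 3171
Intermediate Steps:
J = -3171 (J = -12325 + 9154 = -3171)
-J = -1*(-3171) = 3171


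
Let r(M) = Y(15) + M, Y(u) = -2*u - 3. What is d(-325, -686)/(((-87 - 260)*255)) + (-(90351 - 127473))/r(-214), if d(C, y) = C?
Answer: -656931979/4371159 ≈ -150.29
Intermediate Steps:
Y(u) = -3 - 2*u
r(M) = -33 + M (r(M) = (-3 - 2*15) + M = (-3 - 30) + M = -33 + M)
d(-325, -686)/(((-87 - 260)*255)) + (-(90351 - 127473))/r(-214) = -325*1/(255*(-87 - 260)) + (-(90351 - 127473))/(-33 - 214) = -325/((-347*255)) - 1*(-37122)/(-247) = -325/(-88485) + 37122*(-1/247) = -325*(-1/88485) - 37122/247 = 65/17697 - 37122/247 = -656931979/4371159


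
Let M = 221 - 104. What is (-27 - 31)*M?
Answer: -6786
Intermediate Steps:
M = 117
(-27 - 31)*M = (-27 - 31)*117 = -58*117 = -6786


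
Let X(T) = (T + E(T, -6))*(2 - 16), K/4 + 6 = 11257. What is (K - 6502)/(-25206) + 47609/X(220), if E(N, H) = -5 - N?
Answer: 199556219/294070 ≈ 678.60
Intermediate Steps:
K = 45004 (K = -24 + 4*11257 = -24 + 45028 = 45004)
X(T) = 70 (X(T) = (T + (-5 - T))*(2 - 16) = -5*(-14) = 70)
(K - 6502)/(-25206) + 47609/X(220) = (45004 - 6502)/(-25206) + 47609/70 = 38502*(-1/25206) + 47609*(1/70) = -6417/4201 + 47609/70 = 199556219/294070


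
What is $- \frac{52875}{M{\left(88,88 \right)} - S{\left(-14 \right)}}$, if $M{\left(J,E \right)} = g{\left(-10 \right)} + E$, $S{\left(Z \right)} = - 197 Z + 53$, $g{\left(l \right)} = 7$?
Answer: $\frac{52875}{2716} \approx 19.468$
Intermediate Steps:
$S{\left(Z \right)} = 53 - 197 Z$
$M{\left(J,E \right)} = 7 + E$
$- \frac{52875}{M{\left(88,88 \right)} - S{\left(-14 \right)}} = - \frac{52875}{\left(7 + 88\right) - \left(53 - -2758\right)} = - \frac{52875}{95 - \left(53 + 2758\right)} = - \frac{52875}{95 - 2811} = - \frac{52875}{-2716} = \left(-52875\right) \left(- \frac{1}{2716}\right) = \frac{52875}{2716}$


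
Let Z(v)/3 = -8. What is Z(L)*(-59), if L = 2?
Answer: 1416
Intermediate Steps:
Z(v) = -24 (Z(v) = 3*(-8) = -24)
Z(L)*(-59) = -24*(-59) = 1416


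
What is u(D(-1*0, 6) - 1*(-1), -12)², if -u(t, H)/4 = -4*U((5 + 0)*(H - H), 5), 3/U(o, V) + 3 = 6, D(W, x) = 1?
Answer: 256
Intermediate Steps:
U(o, V) = 1 (U(o, V) = 3/(-3 + 6) = 3/3 = 3*(⅓) = 1)
u(t, H) = 16 (u(t, H) = -(-16) = -4*(-4) = 16)
u(D(-1*0, 6) - 1*(-1), -12)² = 16² = 256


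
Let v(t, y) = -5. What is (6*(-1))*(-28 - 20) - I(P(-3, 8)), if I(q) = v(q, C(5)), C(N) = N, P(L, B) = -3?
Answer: 293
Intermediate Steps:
I(q) = -5
(6*(-1))*(-28 - 20) - I(P(-3, 8)) = (6*(-1))*(-28 - 20) - 1*(-5) = -6*(-48) + 5 = 288 + 5 = 293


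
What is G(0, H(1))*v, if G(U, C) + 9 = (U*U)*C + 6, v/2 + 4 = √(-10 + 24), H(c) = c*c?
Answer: 24 - 6*√14 ≈ 1.5501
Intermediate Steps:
H(c) = c²
v = -8 + 2*√14 (v = -8 + 2*√(-10 + 24) = -8 + 2*√14 ≈ -0.51669)
G(U, C) = -3 + C*U² (G(U, C) = -9 + ((U*U)*C + 6) = -9 + (U²*C + 6) = -9 + (C*U² + 6) = -9 + (6 + C*U²) = -3 + C*U²)
G(0, H(1))*v = (-3 + 1²*0²)*(-8 + 2*√14) = (-3 + 1*0)*(-8 + 2*√14) = (-3 + 0)*(-8 + 2*√14) = -3*(-8 + 2*√14) = 24 - 6*√14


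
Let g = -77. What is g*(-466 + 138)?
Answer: 25256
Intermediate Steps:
g*(-466 + 138) = -77*(-466 + 138) = -77*(-328) = 25256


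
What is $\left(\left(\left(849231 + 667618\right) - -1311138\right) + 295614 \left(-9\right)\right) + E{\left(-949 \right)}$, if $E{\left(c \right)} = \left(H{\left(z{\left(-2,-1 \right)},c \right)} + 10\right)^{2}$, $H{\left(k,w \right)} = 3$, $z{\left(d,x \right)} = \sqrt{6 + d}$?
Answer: $167630$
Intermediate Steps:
$E{\left(c \right)} = 169$ ($E{\left(c \right)} = \left(3 + 10\right)^{2} = 13^{2} = 169$)
$\left(\left(\left(849231 + 667618\right) - -1311138\right) + 295614 \left(-9\right)\right) + E{\left(-949 \right)} = \left(\left(\left(849231 + 667618\right) - -1311138\right) + 295614 \left(-9\right)\right) + 169 = \left(\left(1516849 + 1311138\right) - 2660526\right) + 169 = \left(2827987 - 2660526\right) + 169 = 167461 + 169 = 167630$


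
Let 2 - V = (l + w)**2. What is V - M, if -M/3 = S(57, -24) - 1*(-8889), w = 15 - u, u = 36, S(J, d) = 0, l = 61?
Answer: 25069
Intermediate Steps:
w = -21 (w = 15 - 1*36 = 15 - 36 = -21)
V = -1598 (V = 2 - (61 - 21)**2 = 2 - 1*40**2 = 2 - 1*1600 = 2 - 1600 = -1598)
M = -26667 (M = -3*(0 - 1*(-8889)) = -3*(0 + 8889) = -3*8889 = -26667)
V - M = -1598 - 1*(-26667) = -1598 + 26667 = 25069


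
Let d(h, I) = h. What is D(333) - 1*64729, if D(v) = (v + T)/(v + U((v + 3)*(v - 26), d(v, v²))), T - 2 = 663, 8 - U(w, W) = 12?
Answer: -21294843/329 ≈ -64726.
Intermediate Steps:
U(w, W) = -4 (U(w, W) = 8 - 1*12 = 8 - 12 = -4)
T = 665 (T = 2 + 663 = 665)
D(v) = (665 + v)/(-4 + v) (D(v) = (v + 665)/(v - 4) = (665 + v)/(-4 + v))
D(333) - 1*64729 = (665 + 333)/(-4 + 333) - 1*64729 = 998/329 - 64729 = -21294843/329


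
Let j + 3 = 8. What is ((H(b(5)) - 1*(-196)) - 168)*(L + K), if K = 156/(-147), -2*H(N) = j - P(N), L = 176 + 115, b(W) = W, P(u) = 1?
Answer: 369382/49 ≈ 7538.4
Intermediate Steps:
j = 5 (j = -3 + 8 = 5)
L = 291
H(N) = -2 (H(N) = -(5 - 1*1)/2 = -(5 - 1)/2 = -½*4 = -2)
K = -52/49 (K = 156*(-1/147) = -52/49 ≈ -1.0612)
((H(b(5)) - 1*(-196)) - 168)*(L + K) = ((-2 - 1*(-196)) - 168)*(291 - 52/49) = ((-2 + 196) - 168)*(14207/49) = (194 - 168)*(14207/49) = 26*(14207/49) = 369382/49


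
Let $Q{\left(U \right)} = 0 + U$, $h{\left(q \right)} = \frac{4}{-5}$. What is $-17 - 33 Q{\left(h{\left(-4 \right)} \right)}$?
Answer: $\frac{47}{5} \approx 9.4$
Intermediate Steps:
$h{\left(q \right)} = - \frac{4}{5}$ ($h{\left(q \right)} = 4 \left(- \frac{1}{5}\right) = - \frac{4}{5}$)
$Q{\left(U \right)} = U$
$-17 - 33 Q{\left(h{\left(-4 \right)} \right)} = -17 - - \frac{132}{5} = -17 + \frac{132}{5} = \frac{47}{5}$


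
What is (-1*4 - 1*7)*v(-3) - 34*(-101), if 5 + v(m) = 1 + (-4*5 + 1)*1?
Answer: 3687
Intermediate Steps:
v(m) = -23 (v(m) = -5 + (1 + (-4*5 + 1)*1) = -5 + (1 + (-20 + 1)*1) = -5 + (1 - 19*1) = -5 + (1 - 19) = -5 - 18 = -23)
(-1*4 - 1*7)*v(-3) - 34*(-101) = (-1*4 - 1*7)*(-23) - 34*(-101) = (-4 - 7)*(-23) + 3434 = -11*(-23) + 3434 = 253 + 3434 = 3687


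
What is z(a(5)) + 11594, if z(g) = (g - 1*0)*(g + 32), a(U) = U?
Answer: 11779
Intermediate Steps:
z(g) = g*(32 + g) (z(g) = (g + 0)*(32 + g) = g*(32 + g))
z(a(5)) + 11594 = 5*(32 + 5) + 11594 = 5*37 + 11594 = 185 + 11594 = 11779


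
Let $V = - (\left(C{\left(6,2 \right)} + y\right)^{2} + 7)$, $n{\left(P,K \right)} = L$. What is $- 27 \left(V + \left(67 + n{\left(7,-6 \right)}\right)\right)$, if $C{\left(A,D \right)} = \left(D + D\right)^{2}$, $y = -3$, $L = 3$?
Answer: $2862$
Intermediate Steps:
$n{\left(P,K \right)} = 3$
$C{\left(A,D \right)} = 4 D^{2}$ ($C{\left(A,D \right)} = \left(2 D\right)^{2} = 4 D^{2}$)
$V = -176$ ($V = - (\left(4 \cdot 2^{2} - 3\right)^{2} + 7) = - (\left(4 \cdot 4 - 3\right)^{2} + 7) = - (\left(16 - 3\right)^{2} + 7) = - (13^{2} + 7) = - (169 + 7) = \left(-1\right) 176 = -176$)
$- 27 \left(V + \left(67 + n{\left(7,-6 \right)}\right)\right) = - 27 \left(-176 + \left(67 + 3\right)\right) = - 27 \left(-176 + 70\right) = \left(-27\right) \left(-106\right) = 2862$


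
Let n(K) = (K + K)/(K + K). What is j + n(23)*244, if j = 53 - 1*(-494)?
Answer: 791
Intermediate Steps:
n(K) = 1 (n(K) = (2*K)/((2*K)) = (2*K)*(1/(2*K)) = 1)
j = 547 (j = 53 + 494 = 547)
j + n(23)*244 = 547 + 1*244 = 547 + 244 = 791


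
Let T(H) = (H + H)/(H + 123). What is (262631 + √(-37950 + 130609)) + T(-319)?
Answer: 25738157/98 + 7*√1891 ≈ 2.6294e+5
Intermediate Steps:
T(H) = 2*H/(123 + H) (T(H) = (2*H)/(123 + H) = 2*H/(123 + H))
(262631 + √(-37950 + 130609)) + T(-319) = (262631 + √(-37950 + 130609)) + 2*(-319)/(123 - 319) = (262631 + √92659) + 2*(-319)/(-196) = (262631 + 7*√1891) + 2*(-319)*(-1/196) = (262631 + 7*√1891) + 319/98 = 25738157/98 + 7*√1891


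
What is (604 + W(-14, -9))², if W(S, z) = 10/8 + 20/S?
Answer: 285846649/784 ≈ 3.6460e+5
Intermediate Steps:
W(S, z) = 5/4 + 20/S (W(S, z) = 10*(⅛) + 20/S = 5/4 + 20/S)
(604 + W(-14, -9))² = (604 + (5/4 + 20/(-14)))² = (604 + (5/4 + 20*(-1/14)))² = (604 + (5/4 - 10/7))² = (604 - 5/28)² = (16907/28)² = 285846649/784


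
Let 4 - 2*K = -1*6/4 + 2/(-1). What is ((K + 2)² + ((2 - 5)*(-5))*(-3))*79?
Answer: -15089/16 ≈ -943.06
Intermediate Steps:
K = 15/4 (K = 2 - (-1*6/4 + 2/(-1))/2 = 2 - (-6*¼ + 2*(-1))/2 = 2 - (-3/2 - 2)/2 = 2 - ½*(-7/2) = 2 + 7/4 = 15/4 ≈ 3.7500)
((K + 2)² + ((2 - 5)*(-5))*(-3))*79 = ((15/4 + 2)² + ((2 - 5)*(-5))*(-3))*79 = ((23/4)² - 3*(-5)*(-3))*79 = (529/16 + 15*(-3))*79 = (529/16 - 45)*79 = -191/16*79 = -15089/16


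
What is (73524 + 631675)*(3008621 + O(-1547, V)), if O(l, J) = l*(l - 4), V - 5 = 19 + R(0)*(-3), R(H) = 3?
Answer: 3813728885582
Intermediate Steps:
V = 15 (V = 5 + (19 + 3*(-3)) = 5 + (19 - 9) = 5 + 10 = 15)
O(l, J) = l*(-4 + l)
(73524 + 631675)*(3008621 + O(-1547, V)) = (73524 + 631675)*(3008621 - 1547*(-4 - 1547)) = 705199*(3008621 - 1547*(-1551)) = 705199*(3008621 + 2399397) = 705199*5408018 = 3813728885582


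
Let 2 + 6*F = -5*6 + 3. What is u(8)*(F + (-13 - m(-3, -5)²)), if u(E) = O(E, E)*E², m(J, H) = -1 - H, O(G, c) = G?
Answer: -51968/3 ≈ -17323.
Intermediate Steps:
F = -29/6 (F = -⅓ + (-5*6 + 3)/6 = -⅓ + (-30 + 3)/6 = -⅓ + (⅙)*(-27) = -⅓ - 9/2 = -29/6 ≈ -4.8333)
u(E) = E³ (u(E) = E*E² = E³)
u(8)*(F + (-13 - m(-3, -5)²)) = 8³*(-29/6 + (-13 - (-1 - 1*(-5))²)) = 512*(-29/6 + (-13 - (-1 + 5)²)) = 512*(-29/6 + (-13 - 1*4²)) = 512*(-29/6 + (-13 - 1*16)) = 512*(-29/6 + (-13 - 16)) = 512*(-29/6 - 29) = 512*(-203/6) = -51968/3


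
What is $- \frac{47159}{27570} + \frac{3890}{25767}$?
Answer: $- \frac{369299551}{236798730} \approx -1.5596$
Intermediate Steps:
$- \frac{47159}{27570} + \frac{3890}{25767} = - \frac{369299551}{236798730}$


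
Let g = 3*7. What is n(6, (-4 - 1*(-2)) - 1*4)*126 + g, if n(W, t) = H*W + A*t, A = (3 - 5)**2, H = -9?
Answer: -9807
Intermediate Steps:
A = 4 (A = (-2)**2 = 4)
n(W, t) = -9*W + 4*t
g = 21
n(6, (-4 - 1*(-2)) - 1*4)*126 + g = (-9*6 + 4*((-4 - 1*(-2)) - 1*4))*126 + 21 = (-54 + 4*((-4 + 2) - 4))*126 + 21 = (-54 + 4*(-2 - 4))*126 + 21 = (-54 + 4*(-6))*126 + 21 = (-54 - 24)*126 + 21 = -78*126 + 21 = -9828 + 21 = -9807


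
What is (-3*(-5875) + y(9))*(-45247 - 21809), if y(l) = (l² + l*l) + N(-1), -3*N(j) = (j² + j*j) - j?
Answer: -1192658016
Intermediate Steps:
N(j) = -2*j²/3 + j/3 (N(j) = -((j² + j*j) - j)/3 = -((j² + j²) - j)/3 = -(2*j² - j)/3 = -(-j + 2*j²)/3 = -2*j²/3 + j/3)
y(l) = -1 + 2*l² (y(l) = (l² + l*l) + (⅓)*(-1)*(1 - 2*(-1)) = (l² + l²) + (⅓)*(-1)*(1 + 2) = 2*l² + (⅓)*(-1)*3 = 2*l² - 1 = -1 + 2*l²)
(-3*(-5875) + y(9))*(-45247 - 21809) = (-3*(-5875) + (-1 + 2*9²))*(-45247 - 21809) = (17625 + (-1 + 2*81))*(-67056) = (17625 + (-1 + 162))*(-67056) = (17625 + 161)*(-67056) = 17786*(-67056) = -1192658016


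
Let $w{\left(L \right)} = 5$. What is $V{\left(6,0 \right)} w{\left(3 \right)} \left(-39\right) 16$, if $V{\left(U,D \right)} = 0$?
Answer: $0$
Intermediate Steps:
$V{\left(6,0 \right)} w{\left(3 \right)} \left(-39\right) 16 = 0 \cdot 5 \left(-39\right) 16 = 0 \left(-39\right) 16 = 0 \cdot 16 = 0$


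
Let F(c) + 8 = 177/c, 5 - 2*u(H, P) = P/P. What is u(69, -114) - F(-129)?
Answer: 489/43 ≈ 11.372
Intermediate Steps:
u(H, P) = 2 (u(H, P) = 5/2 - P/(2*P) = 5/2 - ½*1 = 5/2 - ½ = 2)
F(c) = -8 + 177/c
u(69, -114) - F(-129) = 2 - (-8 + 177/(-129)) = 2 - (-8 + 177*(-1/129)) = 2 - (-8 - 59/43) = 2 - 1*(-403/43) = 2 + 403/43 = 489/43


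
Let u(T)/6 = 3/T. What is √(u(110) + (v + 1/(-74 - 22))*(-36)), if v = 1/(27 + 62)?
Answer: √51426870/19580 ≈ 0.36625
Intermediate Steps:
v = 1/89 ≈ 0.011236
u(T) = 18/T (u(T) = 6*(3/T) = 18/T)
√(u(110) + (v + 1/(-74 - 22))*(-36)) = √(18/110 + (1/89 + 1/(-74 - 22))*(-36)) = √(18*(1/110) + (1/89 + 1/(-96))*(-36)) = √(9/55 + (1/89 - 1/96)*(-36)) = √(9/55 + (7/8544)*(-36)) = √(9/55 - 21/712) = √(5253/39160) = √51426870/19580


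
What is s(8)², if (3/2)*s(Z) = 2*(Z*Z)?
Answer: 65536/9 ≈ 7281.8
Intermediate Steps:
s(Z) = 4*Z²/3 (s(Z) = 2*(2*(Z*Z))/3 = 2*(2*Z²)/3 = 4*Z²/3)
s(8)² = ((4/3)*8²)² = ((4/3)*64)² = (256/3)² = 65536/9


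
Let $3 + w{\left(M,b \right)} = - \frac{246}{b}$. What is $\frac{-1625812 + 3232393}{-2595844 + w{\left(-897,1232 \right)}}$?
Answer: $- \frac{989653896}{1599041875} \approx -0.6189$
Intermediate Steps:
$w{\left(M,b \right)} = -3 - \frac{246}{b}$
$\frac{-1625812 + 3232393}{-2595844 + w{\left(-897,1232 \right)}} = \frac{-1625812 + 3232393}{-2595844 - \left(3 + \frac{246}{1232}\right)} = \frac{1606581}{-2595844 - \frac{1971}{616}} = \frac{1606581}{- \frac{1599041875}{616}} = 1606581 \left(- \frac{616}{1599041875}\right) = - \frac{989653896}{1599041875}$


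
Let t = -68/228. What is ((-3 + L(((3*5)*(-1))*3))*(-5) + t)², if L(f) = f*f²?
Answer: 674516890360369/3249 ≈ 2.0761e+11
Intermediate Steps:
t = -17/57 (t = -68*1/228 = -17/57 ≈ -0.29825)
L(f) = f³
((-3 + L(((3*5)*(-1))*3))*(-5) + t)² = ((-3 + (((3*5)*(-1))*3)³)*(-5) - 17/57)² = ((-3 + ((15*(-1))*3)³)*(-5) - 17/57)² = ((-3 + (-15*3)³)*(-5) - 17/57)² = ((-3 + (-45)³)*(-5) - 17/57)² = ((-3 - 91125)*(-5) - 17/57)² = (-91128*(-5) - 17/57)² = (455640 - 17/57)² = (25971463/57)² = 674516890360369/3249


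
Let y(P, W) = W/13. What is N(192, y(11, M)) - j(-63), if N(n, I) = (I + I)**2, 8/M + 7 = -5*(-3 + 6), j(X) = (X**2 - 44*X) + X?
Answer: -136558358/20449 ≈ -6678.0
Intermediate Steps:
j(X) = X**2 - 43*X
M = -4/11 (M = 8/(-7 - 5*(-3 + 6)) = 8/(-7 - 5*3) = 8/(-7 - 15) = 8/(-22) = 8*(-1/22) = -4/11 ≈ -0.36364)
y(P, W) = W/13 (y(P, W) = W*(1/13) = W/13)
N(n, I) = 4*I**2 (N(n, I) = (2*I)**2 = 4*I**2)
N(192, y(11, M)) - j(-63) = 4*((1/13)*(-4/11))**2 - (-63)*(-43 - 63) = 4*(-4/143)**2 - (-63)*(-106) = 4*(16/20449) - 1*6678 = 64/20449 - 6678 = -136558358/20449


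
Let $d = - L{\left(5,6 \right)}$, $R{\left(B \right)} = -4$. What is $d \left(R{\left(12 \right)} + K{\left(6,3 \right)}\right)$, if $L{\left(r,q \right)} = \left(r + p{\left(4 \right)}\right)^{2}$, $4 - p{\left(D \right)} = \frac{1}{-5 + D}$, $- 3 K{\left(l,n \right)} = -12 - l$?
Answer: $-200$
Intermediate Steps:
$K{\left(l,n \right)} = 4 + \frac{l}{3}$ ($K{\left(l,n \right)} = - \frac{-12 - l}{3} = 4 + \frac{l}{3}$)
$p{\left(D \right)} = 4 - \frac{1}{-5 + D}$
$L{\left(r,q \right)} = \left(5 + r\right)^{2}$ ($L{\left(r,q \right)} = \left(r + \frac{-21 + 4 \cdot 4}{-5 + 4}\right)^{2} = \left(r + \frac{-21 + 16}{-1}\right)^{2} = \left(r - -5\right)^{2} = \left(r + 5\right)^{2} = \left(5 + r\right)^{2}$)
$d = -100$ ($d = - \left(5 + 5\right)^{2} = - 10^{2} = \left(-1\right) 100 = -100$)
$d \left(R{\left(12 \right)} + K{\left(6,3 \right)}\right) = - 100 \left(-4 + \left(4 + \frac{1}{3} \cdot 6\right)\right) = - 100 \left(-4 + \left(4 + 2\right)\right) = - 100 \left(-4 + 6\right) = \left(-100\right) 2 = -200$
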